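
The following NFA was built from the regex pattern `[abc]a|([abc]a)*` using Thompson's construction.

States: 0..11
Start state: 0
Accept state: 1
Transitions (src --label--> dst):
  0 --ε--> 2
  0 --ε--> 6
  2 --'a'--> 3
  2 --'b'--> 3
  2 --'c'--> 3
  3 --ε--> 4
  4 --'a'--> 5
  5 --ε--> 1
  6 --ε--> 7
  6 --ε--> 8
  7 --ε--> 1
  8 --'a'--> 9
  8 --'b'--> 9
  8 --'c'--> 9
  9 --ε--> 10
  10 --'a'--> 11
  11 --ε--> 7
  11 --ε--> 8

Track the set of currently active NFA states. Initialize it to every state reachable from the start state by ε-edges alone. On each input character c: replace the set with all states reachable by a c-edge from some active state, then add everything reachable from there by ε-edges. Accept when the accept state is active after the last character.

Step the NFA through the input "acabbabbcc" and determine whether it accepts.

Answer: REJECT

Steps:
start: ε-closure({0}) = {0,1,2,6,7,8}
'a' @ 1: {3,4,9,10}
'c' @ 2: {}  — dead — no transitions
rest 'abbabbcc' ignored (set empty)
final: {}; accept 1 not in set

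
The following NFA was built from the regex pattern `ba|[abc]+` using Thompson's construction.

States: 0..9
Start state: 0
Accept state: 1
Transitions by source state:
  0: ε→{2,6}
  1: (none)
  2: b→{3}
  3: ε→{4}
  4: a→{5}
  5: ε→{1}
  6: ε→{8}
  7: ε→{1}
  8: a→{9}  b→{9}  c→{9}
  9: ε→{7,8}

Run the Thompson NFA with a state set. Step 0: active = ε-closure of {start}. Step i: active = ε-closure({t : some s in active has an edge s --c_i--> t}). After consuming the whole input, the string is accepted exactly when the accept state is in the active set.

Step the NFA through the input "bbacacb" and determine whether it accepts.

Answer: ACCEPT

Trace:
S₀ = ε-closure({0}) = {0,2,6,8}
'b' @ 1: {1,3,4,7,8,9}  [accepting]
'b' @ 2: {1,7,8,9}  [accepting]
'a' @ 3: {1,7,8,9}  [accepting]
'c' @ 4: {1,7,8,9}  [accepting]
'a' @ 5: {1,7,8,9}  [accepting]
'c' @ 6: {1,7,8,9}  [accepting]
'b' @ 7: {1,7,8,9}  [accepting]
final: {1,7,8,9}; accept 1 in set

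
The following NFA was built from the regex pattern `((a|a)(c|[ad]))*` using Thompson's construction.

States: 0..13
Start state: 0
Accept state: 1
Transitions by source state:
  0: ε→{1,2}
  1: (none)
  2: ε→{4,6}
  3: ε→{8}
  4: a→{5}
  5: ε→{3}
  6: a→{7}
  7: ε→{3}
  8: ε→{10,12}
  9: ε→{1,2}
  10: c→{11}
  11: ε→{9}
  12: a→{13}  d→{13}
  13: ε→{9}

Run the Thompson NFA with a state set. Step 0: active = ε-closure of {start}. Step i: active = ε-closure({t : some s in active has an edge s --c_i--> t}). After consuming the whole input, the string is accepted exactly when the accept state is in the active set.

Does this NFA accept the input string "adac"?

Answer: ACCEPT

Trace:
initial (ε-close {0}): {0,1,2,4,6}
'a' @ 1: {3,5,7,8,10,12}
'd' @ 2: {1,2,4,6,9,13}  (accept∈set)
'a' @ 3: {3,5,7,8,10,12}
'c' @ 4: {1,2,4,6,9,11}  (accept∈set)
after full input: {1,2,4,6,9,11}  (accept=1 in)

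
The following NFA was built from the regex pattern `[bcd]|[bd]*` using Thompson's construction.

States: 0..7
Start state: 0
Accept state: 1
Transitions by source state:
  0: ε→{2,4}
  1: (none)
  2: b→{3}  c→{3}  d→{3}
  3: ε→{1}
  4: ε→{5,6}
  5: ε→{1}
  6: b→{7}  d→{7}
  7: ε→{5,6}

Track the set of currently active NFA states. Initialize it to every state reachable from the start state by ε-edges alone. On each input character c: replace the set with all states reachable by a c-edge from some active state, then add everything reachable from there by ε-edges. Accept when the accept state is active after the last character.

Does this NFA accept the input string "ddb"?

initial (ε-close {0}): {0,1,2,4,5,6}
'd' @ 1: {1,3,5,6,7}  (accept∈set)
'd' @ 2: {1,5,6,7}  (accept∈set)
'b' @ 3: {1,5,6,7}  (accept∈set)
end set {1,5,6,7} — state 1 in

Answer: ACCEPT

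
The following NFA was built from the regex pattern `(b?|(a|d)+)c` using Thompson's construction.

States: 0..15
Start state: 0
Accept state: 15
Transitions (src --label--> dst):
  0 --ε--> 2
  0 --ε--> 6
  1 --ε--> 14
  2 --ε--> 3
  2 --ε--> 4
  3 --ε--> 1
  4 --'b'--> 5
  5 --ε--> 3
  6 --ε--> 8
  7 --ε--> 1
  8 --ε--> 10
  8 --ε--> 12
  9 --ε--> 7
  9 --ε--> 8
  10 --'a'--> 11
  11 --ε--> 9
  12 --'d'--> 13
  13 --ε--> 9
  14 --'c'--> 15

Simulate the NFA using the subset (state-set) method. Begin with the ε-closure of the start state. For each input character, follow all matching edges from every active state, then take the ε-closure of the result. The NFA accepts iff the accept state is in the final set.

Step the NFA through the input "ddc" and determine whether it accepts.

S₀ = ε-closure({0}) = {0,1,2,3,4,6,8,10,12,14}
'd' @ 1: {1,7,8,9,10,12,13,14}
'd' @ 2: {1,7,8,9,10,12,13,14}
'c' @ 3: {15}  [accepting]
after full input: {15}  (accept=15 in)

Answer: ACCEPT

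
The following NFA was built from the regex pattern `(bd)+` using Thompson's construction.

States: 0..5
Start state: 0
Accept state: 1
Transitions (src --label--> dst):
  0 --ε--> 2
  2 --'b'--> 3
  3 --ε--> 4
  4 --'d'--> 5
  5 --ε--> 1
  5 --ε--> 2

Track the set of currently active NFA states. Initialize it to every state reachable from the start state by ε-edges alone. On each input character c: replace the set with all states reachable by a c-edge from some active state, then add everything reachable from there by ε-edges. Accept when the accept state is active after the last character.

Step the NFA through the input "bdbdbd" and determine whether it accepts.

initial (ε-close {0}): {0,2}
'b' @ 1: {3,4}
'd' @ 2: {1,2,5}  (accept∈set)
'b' @ 3: {3,4}
'd' @ 4: {1,2,5}  (accept∈set)
'b' @ 5: {3,4}
'd' @ 6: {1,2,5}  (accept∈set)
final: {1,2,5}; accept 1 in set

Answer: ACCEPT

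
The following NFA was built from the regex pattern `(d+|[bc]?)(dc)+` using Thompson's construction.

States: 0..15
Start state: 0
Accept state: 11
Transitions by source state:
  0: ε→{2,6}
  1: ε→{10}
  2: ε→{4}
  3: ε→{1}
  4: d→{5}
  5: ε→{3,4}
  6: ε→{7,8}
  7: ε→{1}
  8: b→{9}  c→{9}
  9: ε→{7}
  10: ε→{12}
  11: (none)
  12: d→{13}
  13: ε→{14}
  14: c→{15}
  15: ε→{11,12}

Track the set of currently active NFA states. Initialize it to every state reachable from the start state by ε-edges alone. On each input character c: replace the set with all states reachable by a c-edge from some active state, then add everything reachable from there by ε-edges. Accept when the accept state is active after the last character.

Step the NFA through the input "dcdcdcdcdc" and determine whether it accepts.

initial (ε-close {0}): {0,1,2,4,6,7,8,10,12}
'd' @ 1: {1,3,4,5,10,12,13,14}
'c' @ 2: {11,12,15}  ✓accept
'd' @ 3: {13,14}
'c' @ 4: {11,12,15}  ✓accept
'd' @ 5: {13,14}
'c' @ 6: {11,12,15}  ✓accept
'd' @ 7: {13,14}
'c' @ 8: {11,12,15}  ✓accept
'd' @ 9: {13,14}
'c' @ 10: {11,12,15}  ✓accept
after full input: {11,12,15}  (accept=11 in)

Answer: ACCEPT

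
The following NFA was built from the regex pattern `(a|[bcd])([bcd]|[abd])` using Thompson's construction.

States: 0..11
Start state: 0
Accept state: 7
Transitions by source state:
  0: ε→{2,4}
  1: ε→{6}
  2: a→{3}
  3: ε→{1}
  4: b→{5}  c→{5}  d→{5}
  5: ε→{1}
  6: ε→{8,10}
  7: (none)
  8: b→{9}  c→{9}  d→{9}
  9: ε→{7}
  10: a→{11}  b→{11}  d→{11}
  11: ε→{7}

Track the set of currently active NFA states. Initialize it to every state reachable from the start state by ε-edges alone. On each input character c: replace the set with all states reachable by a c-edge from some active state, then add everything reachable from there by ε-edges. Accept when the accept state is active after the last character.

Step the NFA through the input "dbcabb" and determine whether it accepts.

initial (ε-close {0}): {0,2,4}
'd' @ 1: {1,5,6,8,10}
'b' @ 2: {7,9,11}  (accept∈set)
'c' @ 3: {}  — dead — no transitions
rest 'abb' ignored (set empty)
final: {}; accept 7 not in set

Answer: REJECT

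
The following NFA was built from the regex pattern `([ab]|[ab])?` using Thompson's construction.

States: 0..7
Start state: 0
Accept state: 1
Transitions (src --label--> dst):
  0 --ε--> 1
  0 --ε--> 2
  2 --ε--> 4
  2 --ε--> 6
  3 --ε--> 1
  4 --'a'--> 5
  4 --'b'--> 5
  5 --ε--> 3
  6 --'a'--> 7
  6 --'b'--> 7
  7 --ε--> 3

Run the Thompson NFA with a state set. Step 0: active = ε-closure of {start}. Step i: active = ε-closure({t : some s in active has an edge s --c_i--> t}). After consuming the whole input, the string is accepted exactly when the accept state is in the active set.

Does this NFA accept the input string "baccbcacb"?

Answer: REJECT

Trace:
start: ε-closure({0}) = {0,1,2,4,6}
'b' @ 1: {1,3,5,7}  ✓accept
'a' @ 2: {}  — no active states
rest 'ccbcacb' ignored (set empty)
end set {} — state 1 not in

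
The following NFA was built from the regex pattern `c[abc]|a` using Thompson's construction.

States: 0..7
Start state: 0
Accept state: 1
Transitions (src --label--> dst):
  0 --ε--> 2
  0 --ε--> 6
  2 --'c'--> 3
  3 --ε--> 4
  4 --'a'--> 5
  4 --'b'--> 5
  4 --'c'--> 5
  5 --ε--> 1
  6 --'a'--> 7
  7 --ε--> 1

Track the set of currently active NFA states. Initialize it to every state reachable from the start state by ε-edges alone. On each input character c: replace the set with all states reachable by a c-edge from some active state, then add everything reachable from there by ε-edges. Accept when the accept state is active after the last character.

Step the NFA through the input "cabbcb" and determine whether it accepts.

initial (ε-close {0}): {0,2,6}
'c' @ 1: {3,4}
'a' @ 2: {1,5}  [accepting]
'b' @ 3: {}  — no active states
rest 'bcb' ignored (set empty)
after full input: {}  (accept=1 not in)

Answer: REJECT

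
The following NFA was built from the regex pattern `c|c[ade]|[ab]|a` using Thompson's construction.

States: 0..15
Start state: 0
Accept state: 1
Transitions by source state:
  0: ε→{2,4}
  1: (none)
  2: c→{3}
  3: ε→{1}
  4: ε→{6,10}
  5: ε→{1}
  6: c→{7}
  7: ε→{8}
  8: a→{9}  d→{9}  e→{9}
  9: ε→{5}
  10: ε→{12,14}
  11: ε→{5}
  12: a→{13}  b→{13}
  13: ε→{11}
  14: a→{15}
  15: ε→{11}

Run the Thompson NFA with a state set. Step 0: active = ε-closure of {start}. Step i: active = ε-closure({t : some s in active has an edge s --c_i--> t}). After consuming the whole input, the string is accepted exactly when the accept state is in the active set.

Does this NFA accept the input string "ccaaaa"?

start: ε-closure({0}) = {0,2,4,6,10,12,14}
'c' @ 1: {1,3,7,8}  [accepting]
'c' @ 2: {}  — no active states
rest 'aaaa' ignored (set empty)
after full input: {}  (accept=1 not in)

Answer: REJECT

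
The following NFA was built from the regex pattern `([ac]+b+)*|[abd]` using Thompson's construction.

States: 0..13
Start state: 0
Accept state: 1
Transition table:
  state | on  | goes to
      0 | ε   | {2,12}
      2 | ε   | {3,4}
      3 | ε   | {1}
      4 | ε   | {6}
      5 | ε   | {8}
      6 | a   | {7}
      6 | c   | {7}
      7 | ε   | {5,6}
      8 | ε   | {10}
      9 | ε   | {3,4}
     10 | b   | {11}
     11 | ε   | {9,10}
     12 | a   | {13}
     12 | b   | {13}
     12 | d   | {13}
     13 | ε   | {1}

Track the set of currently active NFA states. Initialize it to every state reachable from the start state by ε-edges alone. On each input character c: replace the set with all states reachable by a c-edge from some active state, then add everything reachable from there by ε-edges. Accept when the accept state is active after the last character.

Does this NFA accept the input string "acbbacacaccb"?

S₀ = ε-closure({0}) = {0,1,2,3,4,6,12}
'a' @ 1: {1,5,6,7,8,10,13}  [accepting]
'c' @ 2: {5,6,7,8,10}
'b' @ 3: {1,3,4,6,9,10,11}  [accepting]
'b' @ 4: {1,3,4,6,9,10,11}  [accepting]
'a' @ 5: {5,6,7,8,10}
'c' @ 6: {5,6,7,8,10}
'a' @ 7: {5,6,7,8,10}
'c' @ 8: {5,6,7,8,10}
'a' @ 9: {5,6,7,8,10}
'c' @ 10: {5,6,7,8,10}
'c' @ 11: {5,6,7,8,10}
'b' @ 12: {1,3,4,6,9,10,11}  [accepting]
end set {1,3,4,6,9,10,11} — state 1 in

Answer: ACCEPT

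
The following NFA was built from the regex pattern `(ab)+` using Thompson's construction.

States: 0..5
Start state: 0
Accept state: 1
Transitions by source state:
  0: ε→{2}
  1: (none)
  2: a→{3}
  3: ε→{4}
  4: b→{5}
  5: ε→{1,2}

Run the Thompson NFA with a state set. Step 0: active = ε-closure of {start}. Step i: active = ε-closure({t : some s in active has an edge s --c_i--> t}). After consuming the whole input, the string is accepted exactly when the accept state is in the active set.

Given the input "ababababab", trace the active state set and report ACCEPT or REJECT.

start: ε-closure({0}) = {0,2}
'a' @ 1: {3,4}
'b' @ 2: {1,2,5}  ✓accept
'a' @ 3: {3,4}
'b' @ 4: {1,2,5}  ✓accept
'a' @ 5: {3,4}
'b' @ 6: {1,2,5}  ✓accept
'a' @ 7: {3,4}
'b' @ 8: {1,2,5}  ✓accept
'a' @ 9: {3,4}
'b' @ 10: {1,2,5}  ✓accept
final: {1,2,5}; accept 1 in set

Answer: ACCEPT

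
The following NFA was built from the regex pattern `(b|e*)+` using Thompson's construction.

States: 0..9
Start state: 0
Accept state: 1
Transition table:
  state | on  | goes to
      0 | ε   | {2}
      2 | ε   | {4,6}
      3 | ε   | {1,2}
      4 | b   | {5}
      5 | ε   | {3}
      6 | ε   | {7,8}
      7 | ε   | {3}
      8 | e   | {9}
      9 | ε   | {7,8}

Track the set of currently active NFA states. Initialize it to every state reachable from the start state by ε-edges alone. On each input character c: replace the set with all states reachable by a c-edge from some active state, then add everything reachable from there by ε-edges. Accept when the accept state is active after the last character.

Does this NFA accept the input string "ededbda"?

initial (ε-close {0}): {0,1,2,3,4,6,7,8}
'e' @ 1: {1,2,3,4,6,7,8,9}  (accept∈set)
'd' @ 2: {}  — dead — no transitions
rest 'edbda' ignored (set empty)
end set {} — state 1 not in

Answer: REJECT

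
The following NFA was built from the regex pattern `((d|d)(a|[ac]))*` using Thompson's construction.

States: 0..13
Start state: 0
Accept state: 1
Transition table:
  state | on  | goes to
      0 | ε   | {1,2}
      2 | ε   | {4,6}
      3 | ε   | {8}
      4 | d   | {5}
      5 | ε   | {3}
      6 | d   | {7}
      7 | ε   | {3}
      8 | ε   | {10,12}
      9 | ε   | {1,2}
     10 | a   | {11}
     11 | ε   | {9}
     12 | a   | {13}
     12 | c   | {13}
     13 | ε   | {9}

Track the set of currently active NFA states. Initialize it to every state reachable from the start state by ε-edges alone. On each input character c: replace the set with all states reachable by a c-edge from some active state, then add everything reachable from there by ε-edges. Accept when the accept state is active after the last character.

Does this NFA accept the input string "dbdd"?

Answer: REJECT

Trace:
initial (ε-close {0}): {0,1,2,4,6}
'd' @ 1: {3,5,7,8,10,12}
'b' @ 2: {}  — dead — no transitions
rest 'dd' ignored (set empty)
final: {}; accept 1 not in set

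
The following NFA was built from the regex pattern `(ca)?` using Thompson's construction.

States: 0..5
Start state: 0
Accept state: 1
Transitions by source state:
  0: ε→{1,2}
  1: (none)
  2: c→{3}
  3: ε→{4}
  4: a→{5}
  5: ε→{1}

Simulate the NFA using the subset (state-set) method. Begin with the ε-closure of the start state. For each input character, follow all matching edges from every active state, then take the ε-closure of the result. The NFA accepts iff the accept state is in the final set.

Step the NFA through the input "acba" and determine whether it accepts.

Answer: REJECT

Steps:
start: ε-closure({0}) = {0,1,2}
'a' @ 1: {}  — dead — no transitions
rest 'cba' ignored (set empty)
end set {} — state 1 not in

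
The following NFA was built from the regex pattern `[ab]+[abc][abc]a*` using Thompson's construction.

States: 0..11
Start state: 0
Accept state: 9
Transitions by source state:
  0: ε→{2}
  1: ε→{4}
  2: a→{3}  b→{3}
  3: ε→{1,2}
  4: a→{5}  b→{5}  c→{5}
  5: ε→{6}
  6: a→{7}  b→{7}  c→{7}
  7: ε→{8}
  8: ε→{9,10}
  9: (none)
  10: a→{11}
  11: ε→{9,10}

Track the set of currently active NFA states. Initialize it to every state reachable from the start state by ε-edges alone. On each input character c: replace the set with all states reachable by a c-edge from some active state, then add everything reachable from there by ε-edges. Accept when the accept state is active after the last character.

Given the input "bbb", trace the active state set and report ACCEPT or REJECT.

initial (ε-close {0}): {0,2}
'b' @ 1: {1,2,3,4}
'b' @ 2: {1,2,3,4,5,6}
'b' @ 3: {1,2,3,4,5,6,7,8,9,10}  ✓accept
after full input: {1,2,3,4,5,6,7,8,9,10}  (accept=9 in)

Answer: ACCEPT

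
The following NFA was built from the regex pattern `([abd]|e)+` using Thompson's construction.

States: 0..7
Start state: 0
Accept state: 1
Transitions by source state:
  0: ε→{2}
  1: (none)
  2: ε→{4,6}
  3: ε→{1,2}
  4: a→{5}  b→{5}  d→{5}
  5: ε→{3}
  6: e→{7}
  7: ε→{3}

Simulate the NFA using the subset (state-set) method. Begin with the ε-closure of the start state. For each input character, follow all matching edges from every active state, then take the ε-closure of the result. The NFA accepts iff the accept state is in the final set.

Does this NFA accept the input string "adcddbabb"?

Answer: REJECT

Trace:
S₀ = ε-closure({0}) = {0,2,4,6}
'a' @ 1: {1,2,3,4,5,6}  (accept∈set)
'd' @ 2: {1,2,3,4,5,6}  (accept∈set)
'c' @ 3: {}  — dead — no transitions
rest 'ddbabb' ignored (set empty)
after full input: {}  (accept=1 not in)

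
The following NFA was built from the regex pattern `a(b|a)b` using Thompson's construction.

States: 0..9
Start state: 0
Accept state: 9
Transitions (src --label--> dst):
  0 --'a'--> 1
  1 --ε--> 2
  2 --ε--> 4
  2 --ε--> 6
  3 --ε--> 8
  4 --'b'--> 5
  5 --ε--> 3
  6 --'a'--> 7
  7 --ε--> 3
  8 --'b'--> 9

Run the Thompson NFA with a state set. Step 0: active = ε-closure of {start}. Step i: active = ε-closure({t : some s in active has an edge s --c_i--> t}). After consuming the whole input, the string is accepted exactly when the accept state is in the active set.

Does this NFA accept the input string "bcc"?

Answer: REJECT

Steps:
S₀ = ε-closure({0}) = {0}
'b' @ 1: {}  — state set empty
rest 'cc' ignored (set empty)
after full input: {}  (accept=9 not in)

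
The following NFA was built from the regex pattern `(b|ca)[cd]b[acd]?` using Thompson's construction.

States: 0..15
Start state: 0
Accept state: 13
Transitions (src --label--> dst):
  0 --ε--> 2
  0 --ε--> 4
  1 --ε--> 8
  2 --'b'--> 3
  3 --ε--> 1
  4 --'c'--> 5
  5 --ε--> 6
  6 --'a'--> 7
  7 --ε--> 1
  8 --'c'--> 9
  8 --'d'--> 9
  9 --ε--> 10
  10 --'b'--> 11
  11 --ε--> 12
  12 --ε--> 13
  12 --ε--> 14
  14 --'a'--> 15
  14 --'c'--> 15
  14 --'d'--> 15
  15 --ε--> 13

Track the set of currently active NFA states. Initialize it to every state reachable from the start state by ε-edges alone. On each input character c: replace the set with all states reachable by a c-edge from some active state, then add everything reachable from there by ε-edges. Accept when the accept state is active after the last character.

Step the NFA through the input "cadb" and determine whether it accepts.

start: ε-closure({0}) = {0,2,4}
'c' @ 1: {5,6}
'a' @ 2: {1,7,8}
'd' @ 3: {9,10}
'b' @ 4: {11,12,13,14}  ✓accept
after full input: {11,12,13,14}  (accept=13 in)

Answer: ACCEPT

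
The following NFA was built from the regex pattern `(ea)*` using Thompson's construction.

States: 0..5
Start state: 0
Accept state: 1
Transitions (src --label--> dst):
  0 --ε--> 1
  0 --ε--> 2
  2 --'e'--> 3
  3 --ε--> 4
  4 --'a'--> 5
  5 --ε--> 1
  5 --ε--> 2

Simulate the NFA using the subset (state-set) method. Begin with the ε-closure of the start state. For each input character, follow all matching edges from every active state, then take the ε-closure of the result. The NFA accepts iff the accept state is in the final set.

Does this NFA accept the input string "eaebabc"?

start: ε-closure({0}) = {0,1,2}
'e' @ 1: {3,4}
'a' @ 2: {1,2,5}  (accept∈set)
'e' @ 3: {3,4}
'b' @ 4: {}  — state set empty
rest 'abc' ignored (set empty)
after full input: {}  (accept=1 not in)

Answer: REJECT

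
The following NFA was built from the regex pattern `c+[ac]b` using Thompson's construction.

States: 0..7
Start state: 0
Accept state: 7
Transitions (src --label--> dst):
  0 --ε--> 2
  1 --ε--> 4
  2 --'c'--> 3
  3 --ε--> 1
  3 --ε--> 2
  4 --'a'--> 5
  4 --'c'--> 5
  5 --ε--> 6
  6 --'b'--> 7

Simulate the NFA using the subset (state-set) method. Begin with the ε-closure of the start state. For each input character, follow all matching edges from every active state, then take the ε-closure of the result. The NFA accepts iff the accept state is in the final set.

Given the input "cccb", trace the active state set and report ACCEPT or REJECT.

initial (ε-close {0}): {0,2}
'c' @ 1: {1,2,3,4}
'c' @ 2: {1,2,3,4,5,6}
'c' @ 3: {1,2,3,4,5,6}
'b' @ 4: {7}  (accept∈set)
after full input: {7}  (accept=7 in)

Answer: ACCEPT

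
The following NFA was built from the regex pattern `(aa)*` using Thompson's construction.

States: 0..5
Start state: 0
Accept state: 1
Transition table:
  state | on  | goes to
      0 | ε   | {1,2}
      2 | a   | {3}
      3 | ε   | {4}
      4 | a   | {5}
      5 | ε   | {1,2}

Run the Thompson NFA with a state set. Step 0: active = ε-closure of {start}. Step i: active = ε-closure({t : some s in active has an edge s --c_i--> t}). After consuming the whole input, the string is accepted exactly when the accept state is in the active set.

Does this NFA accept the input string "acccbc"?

Answer: REJECT

Steps:
start: ε-closure({0}) = {0,1,2}
'a' @ 1: {3,4}
'c' @ 2: {}  — dead — no transitions
rest 'ccbc' ignored (set empty)
final: {}; accept 1 not in set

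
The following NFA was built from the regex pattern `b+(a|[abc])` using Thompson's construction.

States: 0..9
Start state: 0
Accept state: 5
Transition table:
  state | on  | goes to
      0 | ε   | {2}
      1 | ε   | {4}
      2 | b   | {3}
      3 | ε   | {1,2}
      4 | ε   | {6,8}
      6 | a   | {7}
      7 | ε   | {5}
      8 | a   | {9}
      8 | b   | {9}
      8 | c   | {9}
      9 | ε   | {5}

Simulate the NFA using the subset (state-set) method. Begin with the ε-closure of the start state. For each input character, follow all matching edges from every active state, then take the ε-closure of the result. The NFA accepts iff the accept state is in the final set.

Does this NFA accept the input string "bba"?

Answer: ACCEPT

Derivation:
initial (ε-close {0}): {0,2}
'b' @ 1: {1,2,3,4,6,8}
'b' @ 2: {1,2,3,4,5,6,8,9}  ✓accept
'a' @ 3: {5,7,9}  ✓accept
final: {5,7,9}; accept 5 in set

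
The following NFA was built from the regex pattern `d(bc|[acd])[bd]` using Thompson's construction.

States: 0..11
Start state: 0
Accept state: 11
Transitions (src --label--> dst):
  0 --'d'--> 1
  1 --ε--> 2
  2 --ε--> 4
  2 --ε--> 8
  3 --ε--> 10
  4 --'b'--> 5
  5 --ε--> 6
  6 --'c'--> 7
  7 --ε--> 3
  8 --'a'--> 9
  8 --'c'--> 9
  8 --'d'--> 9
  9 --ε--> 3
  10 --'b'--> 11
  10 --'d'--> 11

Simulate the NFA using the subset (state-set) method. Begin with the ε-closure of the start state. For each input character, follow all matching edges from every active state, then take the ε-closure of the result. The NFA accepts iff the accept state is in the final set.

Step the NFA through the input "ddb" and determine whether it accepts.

S₀ = ε-closure({0}) = {0}
'd' @ 1: {1,2,4,8}
'd' @ 2: {3,9,10}
'b' @ 3: {11}  (accept∈set)
final: {11}; accept 11 in set

Answer: ACCEPT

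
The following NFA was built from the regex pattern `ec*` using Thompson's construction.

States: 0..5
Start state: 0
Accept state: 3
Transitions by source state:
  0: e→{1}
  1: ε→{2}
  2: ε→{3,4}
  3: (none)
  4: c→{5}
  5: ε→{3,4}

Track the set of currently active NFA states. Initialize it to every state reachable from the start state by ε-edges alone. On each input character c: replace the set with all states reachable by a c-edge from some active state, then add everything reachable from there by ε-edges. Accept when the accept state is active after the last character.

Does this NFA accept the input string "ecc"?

start: ε-closure({0}) = {0}
'e' @ 1: {1,2,3,4}  [accepting]
'c' @ 2: {3,4,5}  [accepting]
'c' @ 3: {3,4,5}  [accepting]
final: {3,4,5}; accept 3 in set

Answer: ACCEPT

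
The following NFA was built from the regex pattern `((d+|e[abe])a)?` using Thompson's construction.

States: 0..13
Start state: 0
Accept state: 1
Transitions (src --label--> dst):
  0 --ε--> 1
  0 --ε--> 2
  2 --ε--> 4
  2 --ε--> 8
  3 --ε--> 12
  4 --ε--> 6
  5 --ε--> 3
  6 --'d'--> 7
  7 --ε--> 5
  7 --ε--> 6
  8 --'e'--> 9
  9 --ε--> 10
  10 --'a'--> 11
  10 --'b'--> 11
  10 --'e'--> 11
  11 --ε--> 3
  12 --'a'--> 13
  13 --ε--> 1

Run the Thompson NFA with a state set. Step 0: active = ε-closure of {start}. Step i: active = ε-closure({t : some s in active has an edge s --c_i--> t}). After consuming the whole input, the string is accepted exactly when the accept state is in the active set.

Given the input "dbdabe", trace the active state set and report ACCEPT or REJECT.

initial (ε-close {0}): {0,1,2,4,6,8}
'd' @ 1: {3,5,6,7,12}
'b' @ 2: {}  — no active states
rest 'dabe' ignored (set empty)
end set {} — state 1 not in

Answer: REJECT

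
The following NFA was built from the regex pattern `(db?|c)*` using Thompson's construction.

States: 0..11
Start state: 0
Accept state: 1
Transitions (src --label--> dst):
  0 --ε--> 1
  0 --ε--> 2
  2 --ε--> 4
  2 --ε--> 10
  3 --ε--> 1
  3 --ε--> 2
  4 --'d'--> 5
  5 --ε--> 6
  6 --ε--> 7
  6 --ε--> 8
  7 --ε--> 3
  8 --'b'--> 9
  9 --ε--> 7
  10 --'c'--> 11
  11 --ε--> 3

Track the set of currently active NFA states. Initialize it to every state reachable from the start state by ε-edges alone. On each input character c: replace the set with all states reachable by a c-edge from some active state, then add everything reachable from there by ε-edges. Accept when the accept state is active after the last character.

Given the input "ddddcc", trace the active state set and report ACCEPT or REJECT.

Answer: ACCEPT

Derivation:
S₀ = ε-closure({0}) = {0,1,2,4,10}
'd' @ 1: {1,2,3,4,5,6,7,8,10}  ✓accept
'd' @ 2: {1,2,3,4,5,6,7,8,10}  ✓accept
'd' @ 3: {1,2,3,4,5,6,7,8,10}  ✓accept
'd' @ 4: {1,2,3,4,5,6,7,8,10}  ✓accept
'c' @ 5: {1,2,3,4,10,11}  ✓accept
'c' @ 6: {1,2,3,4,10,11}  ✓accept
final: {1,2,3,4,10,11}; accept 1 in set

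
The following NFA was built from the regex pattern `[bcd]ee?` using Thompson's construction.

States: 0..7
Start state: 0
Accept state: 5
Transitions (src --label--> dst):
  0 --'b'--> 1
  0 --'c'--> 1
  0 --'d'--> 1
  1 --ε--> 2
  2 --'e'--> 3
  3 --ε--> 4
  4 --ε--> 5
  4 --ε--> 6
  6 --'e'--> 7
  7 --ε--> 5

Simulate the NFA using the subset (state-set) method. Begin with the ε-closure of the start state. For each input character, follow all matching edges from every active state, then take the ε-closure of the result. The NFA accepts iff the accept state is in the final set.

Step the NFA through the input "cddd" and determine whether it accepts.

Answer: REJECT

Derivation:
initial (ε-close {0}): {0}
'c' @ 1: {1,2}
'd' @ 2: {}  — dead — no transitions
rest 'dd' ignored (set empty)
final: {}; accept 5 not in set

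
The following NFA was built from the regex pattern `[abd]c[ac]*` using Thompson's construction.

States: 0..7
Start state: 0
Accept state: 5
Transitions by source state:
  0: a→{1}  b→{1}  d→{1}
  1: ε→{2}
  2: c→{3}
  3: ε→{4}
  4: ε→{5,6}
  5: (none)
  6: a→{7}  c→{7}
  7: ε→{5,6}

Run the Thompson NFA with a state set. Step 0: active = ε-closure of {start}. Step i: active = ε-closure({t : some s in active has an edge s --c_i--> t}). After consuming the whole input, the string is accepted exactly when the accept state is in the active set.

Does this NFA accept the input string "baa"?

Answer: REJECT

Steps:
start: ε-closure({0}) = {0}
'b' @ 1: {1,2}
'a' @ 2: {}  — state set empty
rest 'a' ignored (set empty)
final: {}; accept 5 not in set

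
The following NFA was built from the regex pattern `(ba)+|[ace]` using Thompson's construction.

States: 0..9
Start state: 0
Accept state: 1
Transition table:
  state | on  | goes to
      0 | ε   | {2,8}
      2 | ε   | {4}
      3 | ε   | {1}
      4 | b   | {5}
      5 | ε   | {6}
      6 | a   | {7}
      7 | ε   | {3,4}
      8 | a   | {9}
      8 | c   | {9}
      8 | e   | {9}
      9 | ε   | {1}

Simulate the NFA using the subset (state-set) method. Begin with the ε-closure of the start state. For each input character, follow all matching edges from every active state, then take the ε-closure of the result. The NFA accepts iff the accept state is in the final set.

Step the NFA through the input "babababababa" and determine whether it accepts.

Answer: ACCEPT

Trace:
initial (ε-close {0}): {0,2,4,8}
'b' @ 1: {5,6}
'a' @ 2: {1,3,4,7}  [accepting]
'b' @ 3: {5,6}
'a' @ 4: {1,3,4,7}  [accepting]
'b' @ 5: {5,6}
'a' @ 6: {1,3,4,7}  [accepting]
'b' @ 7: {5,6}
'a' @ 8: {1,3,4,7}  [accepting]
'b' @ 9: {5,6}
'a' @ 10: {1,3,4,7}  [accepting]
'b' @ 11: {5,6}
'a' @ 12: {1,3,4,7}  [accepting]
after full input: {1,3,4,7}  (accept=1 in)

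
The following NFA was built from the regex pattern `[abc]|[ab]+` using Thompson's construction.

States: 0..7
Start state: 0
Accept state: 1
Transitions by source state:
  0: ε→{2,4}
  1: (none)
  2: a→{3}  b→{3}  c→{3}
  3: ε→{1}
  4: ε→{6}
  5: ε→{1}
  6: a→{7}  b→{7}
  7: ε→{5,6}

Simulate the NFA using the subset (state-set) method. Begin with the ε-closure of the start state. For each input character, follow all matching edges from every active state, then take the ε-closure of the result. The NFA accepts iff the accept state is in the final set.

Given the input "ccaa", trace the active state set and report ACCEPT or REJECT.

start: ε-closure({0}) = {0,2,4,6}
'c' @ 1: {1,3}  (accept∈set)
'c' @ 2: {}  — dead — no transitions
rest 'aa' ignored (set empty)
after full input: {}  (accept=1 not in)

Answer: REJECT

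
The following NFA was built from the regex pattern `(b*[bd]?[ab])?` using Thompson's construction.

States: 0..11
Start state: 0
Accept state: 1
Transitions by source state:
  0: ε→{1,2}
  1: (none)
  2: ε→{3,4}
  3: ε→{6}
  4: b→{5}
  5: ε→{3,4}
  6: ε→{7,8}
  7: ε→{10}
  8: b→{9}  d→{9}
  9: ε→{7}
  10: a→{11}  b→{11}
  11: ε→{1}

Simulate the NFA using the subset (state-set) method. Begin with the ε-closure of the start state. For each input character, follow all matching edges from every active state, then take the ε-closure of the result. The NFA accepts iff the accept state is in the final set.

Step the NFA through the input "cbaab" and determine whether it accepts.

Answer: REJECT

Trace:
start: ε-closure({0}) = {0,1,2,3,4,6,7,8,10}
'c' @ 1: {}  — state set empty
rest 'baab' ignored (set empty)
final: {}; accept 1 not in set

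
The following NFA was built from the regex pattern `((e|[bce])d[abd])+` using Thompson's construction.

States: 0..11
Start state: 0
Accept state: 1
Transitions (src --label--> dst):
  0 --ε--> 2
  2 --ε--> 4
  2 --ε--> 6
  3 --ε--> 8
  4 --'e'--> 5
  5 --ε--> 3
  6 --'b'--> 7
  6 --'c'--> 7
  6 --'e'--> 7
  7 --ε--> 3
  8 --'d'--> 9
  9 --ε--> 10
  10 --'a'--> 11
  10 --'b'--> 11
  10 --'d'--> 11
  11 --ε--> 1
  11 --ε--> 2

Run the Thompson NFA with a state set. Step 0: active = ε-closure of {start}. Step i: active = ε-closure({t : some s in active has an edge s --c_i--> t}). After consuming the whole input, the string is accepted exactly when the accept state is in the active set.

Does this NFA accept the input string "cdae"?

Answer: REJECT

Derivation:
S₀ = ε-closure({0}) = {0,2,4,6}
'c' @ 1: {3,7,8}
'd' @ 2: {9,10}
'a' @ 3: {1,2,4,6,11}  ✓accept
'e' @ 4: {3,5,7,8}
end set {3,5,7,8} — state 1 not in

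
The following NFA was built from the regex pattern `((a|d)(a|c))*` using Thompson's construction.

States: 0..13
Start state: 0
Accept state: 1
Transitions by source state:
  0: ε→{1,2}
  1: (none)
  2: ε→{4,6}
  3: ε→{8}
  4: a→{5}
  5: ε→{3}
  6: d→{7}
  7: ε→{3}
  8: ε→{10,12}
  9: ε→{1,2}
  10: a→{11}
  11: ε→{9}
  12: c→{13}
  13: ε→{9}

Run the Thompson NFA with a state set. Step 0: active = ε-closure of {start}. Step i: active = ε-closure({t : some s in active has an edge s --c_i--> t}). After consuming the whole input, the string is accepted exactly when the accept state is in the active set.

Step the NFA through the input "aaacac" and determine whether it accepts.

S₀ = ε-closure({0}) = {0,1,2,4,6}
'a' @ 1: {3,5,8,10,12}
'a' @ 2: {1,2,4,6,9,11}  (accept∈set)
'a' @ 3: {3,5,8,10,12}
'c' @ 4: {1,2,4,6,9,13}  (accept∈set)
'a' @ 5: {3,5,8,10,12}
'c' @ 6: {1,2,4,6,9,13}  (accept∈set)
final: {1,2,4,6,9,13}; accept 1 in set

Answer: ACCEPT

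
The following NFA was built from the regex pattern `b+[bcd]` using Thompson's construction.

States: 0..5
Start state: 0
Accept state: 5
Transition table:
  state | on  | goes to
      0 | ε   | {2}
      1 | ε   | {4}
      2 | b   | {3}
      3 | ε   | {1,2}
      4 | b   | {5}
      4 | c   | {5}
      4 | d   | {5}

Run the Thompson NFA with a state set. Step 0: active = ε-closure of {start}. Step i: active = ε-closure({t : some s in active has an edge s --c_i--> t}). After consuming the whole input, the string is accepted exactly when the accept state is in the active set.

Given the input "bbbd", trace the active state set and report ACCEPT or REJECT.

Answer: ACCEPT

Trace:
initial (ε-close {0}): {0,2}
'b' @ 1: {1,2,3,4}
'b' @ 2: {1,2,3,4,5}  (accept∈set)
'b' @ 3: {1,2,3,4,5}  (accept∈set)
'd' @ 4: {5}  (accept∈set)
final: {5}; accept 5 in set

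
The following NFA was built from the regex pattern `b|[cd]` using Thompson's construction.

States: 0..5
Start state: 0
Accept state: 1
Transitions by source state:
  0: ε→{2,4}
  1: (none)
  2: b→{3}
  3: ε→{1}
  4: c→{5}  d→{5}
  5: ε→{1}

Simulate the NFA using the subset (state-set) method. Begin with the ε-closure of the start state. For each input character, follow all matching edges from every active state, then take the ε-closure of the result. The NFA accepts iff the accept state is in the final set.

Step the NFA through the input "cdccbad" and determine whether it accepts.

Answer: REJECT

Trace:
start: ε-closure({0}) = {0,2,4}
'c' @ 1: {1,5}  (accept∈set)
'd' @ 2: {}  — no active states
rest 'ccbad' ignored (set empty)
after full input: {}  (accept=1 not in)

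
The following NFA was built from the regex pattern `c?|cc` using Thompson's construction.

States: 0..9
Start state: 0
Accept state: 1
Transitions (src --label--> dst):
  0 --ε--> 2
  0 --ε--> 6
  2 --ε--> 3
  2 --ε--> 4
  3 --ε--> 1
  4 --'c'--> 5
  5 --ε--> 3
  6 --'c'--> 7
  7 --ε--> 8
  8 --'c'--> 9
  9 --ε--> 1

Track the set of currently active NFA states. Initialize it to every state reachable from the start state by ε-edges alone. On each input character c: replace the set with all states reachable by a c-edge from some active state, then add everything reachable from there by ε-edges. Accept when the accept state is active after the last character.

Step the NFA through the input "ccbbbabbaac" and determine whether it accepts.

S₀ = ε-closure({0}) = {0,1,2,3,4,6}
'c' @ 1: {1,3,5,7,8}  ✓accept
'c' @ 2: {1,9}  ✓accept
'b' @ 3: {}  — dead — no transitions
rest 'bbabbaac' ignored (set empty)
end set {} — state 1 not in

Answer: REJECT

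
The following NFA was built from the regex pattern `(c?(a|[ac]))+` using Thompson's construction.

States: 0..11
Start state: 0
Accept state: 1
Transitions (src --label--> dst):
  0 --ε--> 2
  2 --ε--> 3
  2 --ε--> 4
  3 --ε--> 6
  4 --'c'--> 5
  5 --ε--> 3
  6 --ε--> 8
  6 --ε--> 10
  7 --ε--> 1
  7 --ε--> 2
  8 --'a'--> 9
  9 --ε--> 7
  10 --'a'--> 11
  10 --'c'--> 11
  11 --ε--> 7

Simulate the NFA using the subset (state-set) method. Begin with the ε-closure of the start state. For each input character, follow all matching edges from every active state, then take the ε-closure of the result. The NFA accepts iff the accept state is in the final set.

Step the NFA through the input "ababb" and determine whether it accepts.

initial (ε-close {0}): {0,2,3,4,6,8,10}
'a' @ 1: {1,2,3,4,6,7,8,9,10,11}  [accepting]
'b' @ 2: {}  — no active states
rest 'abb' ignored (set empty)
after full input: {}  (accept=1 not in)

Answer: REJECT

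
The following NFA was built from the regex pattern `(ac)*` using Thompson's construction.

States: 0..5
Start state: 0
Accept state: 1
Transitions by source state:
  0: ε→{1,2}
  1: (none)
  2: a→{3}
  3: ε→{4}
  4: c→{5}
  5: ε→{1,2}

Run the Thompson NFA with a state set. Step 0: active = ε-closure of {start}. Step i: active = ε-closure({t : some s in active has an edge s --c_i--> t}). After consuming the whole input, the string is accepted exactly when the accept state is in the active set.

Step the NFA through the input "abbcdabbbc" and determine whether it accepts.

Answer: REJECT

Trace:
initial (ε-close {0}): {0,1,2}
'a' @ 1: {3,4}
'b' @ 2: {}  — no active states
rest 'bcdabbbc' ignored (set empty)
after full input: {}  (accept=1 not in)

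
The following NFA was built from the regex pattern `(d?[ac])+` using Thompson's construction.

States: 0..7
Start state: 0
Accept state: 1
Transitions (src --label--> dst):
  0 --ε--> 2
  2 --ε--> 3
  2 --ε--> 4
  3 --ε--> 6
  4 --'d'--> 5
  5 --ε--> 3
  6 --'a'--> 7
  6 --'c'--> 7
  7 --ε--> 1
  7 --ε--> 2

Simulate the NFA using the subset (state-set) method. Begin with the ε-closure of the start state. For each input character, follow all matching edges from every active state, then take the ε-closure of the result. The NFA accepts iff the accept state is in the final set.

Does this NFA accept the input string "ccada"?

initial (ε-close {0}): {0,2,3,4,6}
'c' @ 1: {1,2,3,4,6,7}  [accepting]
'c' @ 2: {1,2,3,4,6,7}  [accepting]
'a' @ 3: {1,2,3,4,6,7}  [accepting]
'd' @ 4: {3,5,6}
'a' @ 5: {1,2,3,4,6,7}  [accepting]
end set {1,2,3,4,6,7} — state 1 in

Answer: ACCEPT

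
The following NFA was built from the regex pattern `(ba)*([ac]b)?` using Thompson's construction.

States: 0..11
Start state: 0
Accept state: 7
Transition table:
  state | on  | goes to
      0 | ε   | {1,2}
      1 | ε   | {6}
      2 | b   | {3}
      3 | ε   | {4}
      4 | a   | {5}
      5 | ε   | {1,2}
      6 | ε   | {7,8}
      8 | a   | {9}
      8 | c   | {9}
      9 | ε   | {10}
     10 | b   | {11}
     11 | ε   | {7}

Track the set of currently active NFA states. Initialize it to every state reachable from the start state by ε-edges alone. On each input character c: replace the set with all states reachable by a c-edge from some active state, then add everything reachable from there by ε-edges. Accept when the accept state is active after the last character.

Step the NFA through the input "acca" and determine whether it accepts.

Answer: REJECT

Steps:
S₀ = ε-closure({0}) = {0,1,2,6,7,8}
'a' @ 1: {9,10}
'c' @ 2: {}  — no active states
rest 'ca' ignored (set empty)
after full input: {}  (accept=7 not in)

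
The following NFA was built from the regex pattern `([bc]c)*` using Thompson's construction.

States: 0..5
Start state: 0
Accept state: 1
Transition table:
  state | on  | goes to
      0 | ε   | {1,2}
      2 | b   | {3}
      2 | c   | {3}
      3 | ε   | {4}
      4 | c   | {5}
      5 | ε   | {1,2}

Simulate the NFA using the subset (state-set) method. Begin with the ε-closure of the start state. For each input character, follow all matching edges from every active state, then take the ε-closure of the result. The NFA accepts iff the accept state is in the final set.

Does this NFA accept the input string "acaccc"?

start: ε-closure({0}) = {0,1,2}
'a' @ 1: {}  — no active states
rest 'caccc' ignored (set empty)
after full input: {}  (accept=1 not in)

Answer: REJECT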